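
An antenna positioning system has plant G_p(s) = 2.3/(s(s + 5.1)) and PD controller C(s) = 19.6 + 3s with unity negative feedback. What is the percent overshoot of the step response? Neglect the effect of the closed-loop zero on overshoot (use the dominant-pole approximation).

Forward path: (19.6 + 3s)·2.3/(s(s+5.1)). The closed-loop characteristic equation is s² + (5.1 + 2.3·3)s + 2.3·19.6 = 0.
That is s² + 12s + 45.08 = 0, so ω_n = 6.714 rad/s and ζ = 12/(2·6.714) = 0.8936.
%OS = 100·exp(−πζ/√(1−ζ²)) = 0.192%.

0.192%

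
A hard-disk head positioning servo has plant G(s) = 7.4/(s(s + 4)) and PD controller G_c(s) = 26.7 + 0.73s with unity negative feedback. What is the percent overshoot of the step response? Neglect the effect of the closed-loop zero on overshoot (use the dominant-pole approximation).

32.8%

Forward path: (26.7 + 0.73s)·7.4/(s(s+4)). The closed-loop characteristic equation is s² + (4 + 7.4·0.73)s + 7.4·26.7 = 0.
That is s² + 9.402s + 197.6 = 0, so ω_n = 14.06 rad/s and ζ = 9.402/(2·14.06) = 0.3344.
%OS = 100·exp(−πζ/√(1−ζ²)) = 32.8%.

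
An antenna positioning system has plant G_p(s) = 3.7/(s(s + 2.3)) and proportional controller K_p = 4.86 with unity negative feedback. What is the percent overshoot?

The closed-loop denominator s² + 2.3s + 17.98 gives ω_n = √17.98 = 4.241 and ζ = 2.3/(2ω_n) = 0.2712.
%OS = 100·exp(−πζ/√(1−ζ²)) = 100·exp(−π·0.2712/√0.9265) = 41.3%.

41.3%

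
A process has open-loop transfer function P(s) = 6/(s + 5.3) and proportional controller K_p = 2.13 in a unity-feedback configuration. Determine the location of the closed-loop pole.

Closed-loop transfer function: T(s) = K_p·P(s)/(1 + K_p·P(s)) = 12.78/(s + 5.3 + 12.78) = 12.78/(s + 18.08).
The closed-loop pole is at s = −18.08.

s = -18.08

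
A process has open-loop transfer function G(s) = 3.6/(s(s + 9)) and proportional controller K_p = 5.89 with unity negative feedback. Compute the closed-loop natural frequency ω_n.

The closed-loop denominator is s(s+9) + 5.89·3.6 = s² + 9s + 21.2.
Matching s² + 2ζω_n s + ω_n²: ω_n = √21.2 = 4.605 rad/s and 2ζω_n = 9, so ζ = 9/(2·4.605) = 0.977.

ω_n = 4.6 rad/s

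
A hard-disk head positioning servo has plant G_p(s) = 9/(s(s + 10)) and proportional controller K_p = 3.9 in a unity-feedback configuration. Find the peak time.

From 1 + K_pG_p(s) = 0: s² + 10s + 35.1 = 0 ⇒ ω_n = 5.925, ζ = 0.8439.
Damped frequency ω_d = ω_n√(1−ζ²) = 3.178 rad/s, so peak time T_p = π/ω_d = 0.989 s.

T_p = 0.989 s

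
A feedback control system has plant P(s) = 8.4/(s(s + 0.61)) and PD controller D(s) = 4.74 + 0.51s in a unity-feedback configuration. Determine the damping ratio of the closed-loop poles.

Forward path: (4.74 + 0.51s)·8.4/(s(s+0.61)). The closed-loop characteristic equation is s² + (0.61 + 8.4·0.51)s + 8.4·4.74 = 0.
That is s² + 4.894s + 39.82 = 0, so ω_n = 6.31 rad/s and ζ = 4.894/(2·6.31) = 0.3878.

ζ = 0.388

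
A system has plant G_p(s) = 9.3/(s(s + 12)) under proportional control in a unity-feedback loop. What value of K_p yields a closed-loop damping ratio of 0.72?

K_p = 7.47

Closed-loop characteristic equation: s² + 12s + K_p·9.3 = 0.
So ω_n = √(9.3K_p) and 2ζω_n = 12, giving ζ = 12/(2√(9.3K_p)).
Setting ζ = 0.72: √(9.3K_p) = 12/(2·0.72) = 8.333, so K_p = 69.44/9.3 = 7.47.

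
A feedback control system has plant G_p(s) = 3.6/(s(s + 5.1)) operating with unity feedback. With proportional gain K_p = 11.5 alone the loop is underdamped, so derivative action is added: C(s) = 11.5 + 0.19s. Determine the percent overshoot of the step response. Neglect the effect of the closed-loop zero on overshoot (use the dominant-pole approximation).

20.6%

Forward path: (11.5 + 0.19s)·3.6/(s(s+5.1)). The closed-loop characteristic equation is s² + (5.1 + 3.6·0.19)s + 3.6·11.5 = 0.
That is s² + 5.784s + 41.4 = 0, so ω_n = 6.434 rad/s and ζ = 5.784/(2·6.434) = 0.4495.
%OS = 100·exp(−πζ/√(1−ζ²)) = 20.6%.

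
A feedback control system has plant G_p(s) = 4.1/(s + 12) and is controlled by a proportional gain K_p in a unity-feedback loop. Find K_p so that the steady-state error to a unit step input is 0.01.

For a type-0 loop with proportional control, e_ss = 1/(1 + K_p·G_p(0)).
G_p(0) = 0.3417. Require 1/(1 + K_p·0.3417) = 0.01, so 1 + 0.3417·K_p = 100.
K_p = (100 − 1)/0.3417 = 290.

K_p = 290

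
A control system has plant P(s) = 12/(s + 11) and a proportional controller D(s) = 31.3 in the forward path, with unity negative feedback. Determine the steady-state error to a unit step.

The loop is type 0. Static position error constant K_pos = D(0)·P(0) = 31.3·1.091 = 34.15.
Steady-state error to a unit step: e_ss = 1/(1+K_pos) = 1/35.15 = 0.0285.

0.0285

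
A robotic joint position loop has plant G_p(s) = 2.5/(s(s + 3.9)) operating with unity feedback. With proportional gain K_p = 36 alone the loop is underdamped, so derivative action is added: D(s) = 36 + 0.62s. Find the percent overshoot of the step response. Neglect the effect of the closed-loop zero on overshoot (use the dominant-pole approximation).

39%

Forward path: (36 + 0.62s)·2.5/(s(s+3.9)). The closed-loop characteristic equation is s² + (3.9 + 2.5·0.62)s + 2.5·36 = 0.
That is s² + 5.45s + 90 = 0, so ω_n = 9.487 rad/s and ζ = 5.45/(2·9.487) = 0.2872.
%OS = 100·exp(−πζ/√(1−ζ²)) = 39%.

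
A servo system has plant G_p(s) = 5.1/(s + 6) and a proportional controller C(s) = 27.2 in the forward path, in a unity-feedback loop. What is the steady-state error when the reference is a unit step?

The loop is type 0. Static position error constant K_pos = C(0)·G_p(0) = 27.2·0.85 = 23.12.
Steady-state error to a unit step: e_ss = 1/(1+K_pos) = 1/24.12 = 0.0415.

0.0415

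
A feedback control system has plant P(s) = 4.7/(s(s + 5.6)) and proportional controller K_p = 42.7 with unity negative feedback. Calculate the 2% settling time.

T_s ≈ 1.43 s

Closed-loop characteristic equation: s² + 5.6s + 200.7 = 0, so ω_n = 14.17 rad/s and ζ = 5.6/(2·14.17) = 0.1976.
2% settling time T_s ≈ 4/(ζω_n) = 4/2.8 = 1.43 s.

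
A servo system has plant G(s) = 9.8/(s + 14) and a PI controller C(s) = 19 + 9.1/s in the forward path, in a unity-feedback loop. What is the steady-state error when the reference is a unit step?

The open loop C(s)G(s) has a pole at the origin (type 1), so the static position error constant is infinite and e_ss = 1/(1+∞) = 0.

0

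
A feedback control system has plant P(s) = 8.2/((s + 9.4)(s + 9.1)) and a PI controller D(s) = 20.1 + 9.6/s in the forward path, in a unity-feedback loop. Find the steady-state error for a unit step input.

The open loop D(s)P(s) has a pole at the origin (type 1), so the static position error constant is infinite and e_ss = 1/(1+∞) = 0.

0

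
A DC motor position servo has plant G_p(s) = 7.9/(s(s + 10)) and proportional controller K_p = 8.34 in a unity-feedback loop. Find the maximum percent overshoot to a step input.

From 1 + K_pG_p(s) = 0: s² + 10s + 65.89 = 0 ⇒ ω_n = 8.117, ζ = 0.616.
%OS = 100·exp(−πζ/√(1−ζ²)) = 100·exp(−π·0.616/√0.6206) = 8.57%.

8.57%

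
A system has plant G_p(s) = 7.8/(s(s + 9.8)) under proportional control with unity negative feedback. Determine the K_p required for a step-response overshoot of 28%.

From %OS = 100·exp(−πζ/√(1−ζ²)) = 28%, ζ = −ln(0.28)/√(π²+ln²(0.28)) = 0.3755.
Characteristic equation s² + 9.8s + 7.8K_p = 0 gives ζ = 9.8/(2√(7.8K_p)).
Setting ζ = 0.3755: √(7.8K_p) = 9.8/(2·0.3755) = 13.05, so K_p = 170.2/7.8 = 21.8.

K_p = 21.8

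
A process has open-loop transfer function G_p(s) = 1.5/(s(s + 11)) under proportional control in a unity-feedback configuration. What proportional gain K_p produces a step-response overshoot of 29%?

K_p = 150

From %OS = 100·exp(−πζ/√(1−ζ²)) = 29%, ζ = −ln(0.29)/√(π²+ln²(0.29)) = 0.3666.
Characteristic equation s² + 11s + 1.5K_p = 0 gives ζ = 11/(2√(1.5K_p)).
Setting ζ = 0.3666: √(1.5K_p) = 11/(2·0.3666) = 15, so K_p = 225.1/1.5 = 150.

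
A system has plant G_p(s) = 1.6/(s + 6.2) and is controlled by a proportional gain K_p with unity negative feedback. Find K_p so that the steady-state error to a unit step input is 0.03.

K_p = 125

The loop is type 0, so e_ss(step) = 1/(1 + K_pos) with K_pos = K_p·G_p(0).
G_p(0) = 0.2581. Require 1/(1 + K_p·0.2581) = 0.03, so 1 + 0.2581·K_p = 33.33.
K_p = (33.33 − 1)/0.2581 = 125.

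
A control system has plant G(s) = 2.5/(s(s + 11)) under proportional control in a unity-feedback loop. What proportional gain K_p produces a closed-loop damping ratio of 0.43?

K_p = 65.4

Closed-loop characteristic equation: s² + 11s + K_p·2.5 = 0.
So ω_n = √(2.5K_p) and 2ζω_n = 11, giving ζ = 11/(2√(2.5K_p)).
Setting ζ = 0.43: √(2.5K_p) = 11/(2·0.43) = 12.79, so K_p = 163.6/2.5 = 65.4.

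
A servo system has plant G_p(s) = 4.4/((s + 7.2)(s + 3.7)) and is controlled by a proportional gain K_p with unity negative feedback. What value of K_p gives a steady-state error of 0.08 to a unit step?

K_p = 69.6

For a type-0 loop with proportional control, e_ss = 1/(1 + K_p·G_p(0)).
G_p(0) = 0.1652. Require 1/(1 + K_p·0.1652) = 0.08, so 1 + 0.1652·K_p = 12.5.
K_p = (12.5 − 1)/0.1652 = 69.6.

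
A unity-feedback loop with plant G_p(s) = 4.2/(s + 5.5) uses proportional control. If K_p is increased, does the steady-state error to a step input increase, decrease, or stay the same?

The position error constant K_pos = K_p·G_p(0) grows with K_p, and e_ss = 1/(1+K_pos) falls.

decrease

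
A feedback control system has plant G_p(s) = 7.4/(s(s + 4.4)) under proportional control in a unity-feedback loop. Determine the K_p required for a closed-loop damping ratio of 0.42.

Closed-loop characteristic equation: s² + 4.4s + K_p·7.4 = 0.
So ω_n = √(7.4K_p) and 2ζω_n = 4.4, giving ζ = 4.4/(2√(7.4K_p)).
Setting ζ = 0.42: √(7.4K_p) = 4.4/(2·0.42) = 5.238, so K_p = 27.44/7.4 = 3.71.

K_p = 3.71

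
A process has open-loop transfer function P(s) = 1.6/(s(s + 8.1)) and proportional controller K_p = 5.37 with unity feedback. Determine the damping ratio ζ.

ζ = 1.38

1 + K_p·P(s) = 0 gives s² + 8.1s + 8.592 = 0.
Matching s² + 2ζω_n s + ω_n²: ω_n = √8.592 = 2.931 rad/s and 2ζω_n = 8.1, so ζ = 8.1/(2·2.931) = 1.38.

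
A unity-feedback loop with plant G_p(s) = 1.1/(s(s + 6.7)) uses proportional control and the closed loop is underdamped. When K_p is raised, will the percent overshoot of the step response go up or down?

increase

ζ = 6.7/(2√(1.1K_p)) decreases as K_p grows; lower damping means more overshoot.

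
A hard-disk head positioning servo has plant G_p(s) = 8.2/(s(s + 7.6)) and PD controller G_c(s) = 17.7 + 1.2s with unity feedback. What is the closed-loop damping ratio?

Forward path: (17.7 + 1.2s)·8.2/(s(s+7.6)). The closed-loop characteristic equation is s² + (7.6 + 8.2·1.2)s + 8.2·17.7 = 0.
That is s² + 17.44s + 145.1 = 0, so ω_n = 12.05 rad/s and ζ = 17.44/(2·12.05) = 0.7238.

ζ = 0.724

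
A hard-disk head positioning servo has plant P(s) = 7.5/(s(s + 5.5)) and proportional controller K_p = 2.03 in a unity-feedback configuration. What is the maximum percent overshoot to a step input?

4.41%

From 1 + K_pP(s) = 0: s² + 5.5s + 15.22 = 0 ⇒ ω_n = 3.902, ζ = 0.7048.
%OS = 100·exp(−πζ/√(1−ζ²)) = 100·exp(−π·0.7048/√0.5033) = 4.41%.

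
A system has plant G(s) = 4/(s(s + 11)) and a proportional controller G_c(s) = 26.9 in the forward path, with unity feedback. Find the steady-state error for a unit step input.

The open loop G_c(s)G(s) has a pole at the origin (type 1), so the static position error constant is infinite and e_ss = 1/(1+∞) = 0.

0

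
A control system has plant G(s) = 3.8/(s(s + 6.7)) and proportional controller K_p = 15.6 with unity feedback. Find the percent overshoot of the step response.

From 1 + K_pG(s) = 0: s² + 6.7s + 59.28 = 0 ⇒ ω_n = 7.699, ζ = 0.4351.
%OS = 100·exp(−πζ/√(1−ζ²)) = 100·exp(−π·0.4351/√0.8107) = 21.9%.

21.9%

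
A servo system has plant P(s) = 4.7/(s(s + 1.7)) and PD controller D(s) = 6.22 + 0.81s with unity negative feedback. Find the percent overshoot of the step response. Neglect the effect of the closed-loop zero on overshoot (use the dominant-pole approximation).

Forward path: (6.22 + 0.81s)·4.7/(s(s+1.7)). The closed-loop characteristic equation is s² + (1.7 + 4.7·0.81)s + 4.7·6.22 = 0.
That is s² + 5.507s + 29.23 = 0, so ω_n = 5.407 rad/s and ζ = 5.507/(2·5.407) = 0.5093.
%OS = 100·exp(−πζ/√(1−ζ²)) = 15.6%.

15.6%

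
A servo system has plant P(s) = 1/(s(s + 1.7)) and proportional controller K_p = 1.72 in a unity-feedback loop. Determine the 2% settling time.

T_s ≈ 4.71 s

Closed-loop characteristic equation: s² + 1.7s + 1.72 = 0, so ω_n = 1.311 rad/s and ζ = 1.7/(2·1.311) = 0.6481.
2% settling time T_s ≈ 4/(ζω_n) = 4/0.85 = 4.71 s.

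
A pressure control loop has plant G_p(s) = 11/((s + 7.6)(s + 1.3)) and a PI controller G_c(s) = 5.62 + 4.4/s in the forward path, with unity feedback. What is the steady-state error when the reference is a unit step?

0

The open loop G_c(s)G_p(s) has a pole at the origin (type 1), so the static position error constant is infinite and e_ss = 1/(1+∞) = 0.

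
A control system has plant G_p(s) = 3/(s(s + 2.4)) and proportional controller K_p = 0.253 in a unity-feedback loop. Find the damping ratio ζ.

With unity feedback the closed-loop characteristic equation is s² + 2.4s + 0.253·3 = s² + 2.4s + 0.759 = 0.
Matching s² + 2ζω_n s + ω_n²: ω_n = √0.759 = 0.8712 rad/s and 2ζω_n = 2.4, so ζ = 2.4/(2·0.8712) = 1.38.

ζ = 1.38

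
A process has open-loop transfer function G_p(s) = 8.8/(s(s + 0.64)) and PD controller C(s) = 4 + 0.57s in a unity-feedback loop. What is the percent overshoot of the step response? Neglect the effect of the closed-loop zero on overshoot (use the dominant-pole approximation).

Forward path: (4 + 0.57s)·8.8/(s(s+0.64)). The closed-loop characteristic equation is s² + (0.64 + 8.8·0.57)s + 8.8·4 = 0.
That is s² + 5.656s + 35.2 = 0, so ω_n = 5.933 rad/s and ζ = 5.656/(2·5.933) = 0.4767.
%OS = 100·exp(−πζ/√(1−ζ²)) = 18.2%.

18.2%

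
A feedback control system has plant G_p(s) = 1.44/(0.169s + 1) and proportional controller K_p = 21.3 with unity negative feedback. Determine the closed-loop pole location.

s = -187.4

Closed loop: T(s) = K_p·G_p/(1+K_p·G_p) = 30.67/(0.169s + 1 + 30.67), with pole at s = −(1 + 30.67)/0.169 = −187.4.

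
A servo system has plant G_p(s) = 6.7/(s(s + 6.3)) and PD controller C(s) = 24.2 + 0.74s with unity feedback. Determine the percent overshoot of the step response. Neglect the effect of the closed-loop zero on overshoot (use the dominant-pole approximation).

21.3%

Forward path: (24.2 + 0.74s)·6.7/(s(s+6.3)). The closed-loop characteristic equation is s² + (6.3 + 6.7·0.74)s + 6.7·24.2 = 0.
That is s² + 11.26s + 162.1 = 0, so ω_n = 12.73 rad/s and ζ = 11.26/(2·12.73) = 0.4421.
%OS = 100·exp(−πζ/√(1−ζ²)) = 21.3%.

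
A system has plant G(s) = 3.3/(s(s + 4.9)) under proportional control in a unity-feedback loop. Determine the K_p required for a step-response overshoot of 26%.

From %OS = 100·exp(−πζ/√(1−ζ²)) = 26%, ζ = −ln(0.26)/√(π²+ln²(0.26)) = 0.3941.
Characteristic equation s² + 4.9s + 3.3K_p = 0 gives ζ = 4.9/(2√(3.3K_p)).
Setting ζ = 0.3941: √(3.3K_p) = 4.9/(2·0.3941) = 6.217, so K_p = 38.65/3.3 = 11.7.

K_p = 11.7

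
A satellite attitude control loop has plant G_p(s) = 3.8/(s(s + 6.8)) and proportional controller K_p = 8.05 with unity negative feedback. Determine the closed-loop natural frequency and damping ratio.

With unity feedback the closed-loop characteristic equation is s² + 6.8s + 8.05·3.8 = s² + 6.8s + 30.59 = 0.
So ω_n² = 30.59 ⇒ ω_n = 5.531 rad/s, and ζ = 6.8/(2ω_n) = 0.615.

ω_n = 5.53 rad/s, ζ = 0.615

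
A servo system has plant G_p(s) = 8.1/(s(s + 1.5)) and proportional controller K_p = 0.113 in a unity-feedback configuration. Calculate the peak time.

The closed-loop denominator s² + 1.5s + 0.9153 gives ω_n = √0.9153 = 0.9567 and ζ = 1.5/(2ω_n) = 0.7839.
Damped frequency ω_d = ω_n√(1−ζ²) = 0.594 rad/s, so peak time T_p = π/ω_d = 5.29 s.

T_p = 5.29 s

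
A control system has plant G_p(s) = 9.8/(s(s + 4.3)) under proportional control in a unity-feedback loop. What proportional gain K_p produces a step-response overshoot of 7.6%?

From %OS = 100·exp(−πζ/√(1−ζ²)) = 7.6%, ζ = −ln(0.076)/√(π²+ln²(0.076)) = 0.6342.
Characteristic equation s² + 4.3s + 9.8K_p = 0 gives ζ = 4.3/(2√(9.8K_p)).
Setting ζ = 0.6342: √(9.8K_p) = 4.3/(2·0.6342) = 3.39, so K_p = 11.49/9.8 = 1.17.

K_p = 1.17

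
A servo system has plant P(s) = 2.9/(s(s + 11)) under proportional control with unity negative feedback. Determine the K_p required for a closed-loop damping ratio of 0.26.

Closed-loop characteristic equation: s² + 11s + K_p·2.9 = 0.
So ω_n = √(2.9K_p) and 2ζω_n = 11, giving ζ = 11/(2√(2.9K_p)).
Setting ζ = 0.26: √(2.9K_p) = 11/(2·0.26) = 21.15, so K_p = 447.5/2.9 = 154.

K_p = 154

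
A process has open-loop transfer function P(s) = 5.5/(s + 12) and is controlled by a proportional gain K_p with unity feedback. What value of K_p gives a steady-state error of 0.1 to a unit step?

K_p = 19.6

For a type-0 loop with proportional control, e_ss = 1/(1 + K_p·P(0)).
P(0) = 0.4583. Require 1/(1 + K_p·0.4583) = 0.1, so 1 + 0.4583·K_p = 10.
K_p = (10 − 1)/0.4583 = 19.6.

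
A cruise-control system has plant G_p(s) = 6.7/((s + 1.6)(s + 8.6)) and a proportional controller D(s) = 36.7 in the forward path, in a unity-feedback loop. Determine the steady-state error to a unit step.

The loop is type 0. Static position error constant K_pos = D(0)·G_p(0) = 36.7·0.4869 = 17.87.
Steady-state error to a unit step: e_ss = 1/(1+K_pos) = 1/18.87 = 0.053.

0.053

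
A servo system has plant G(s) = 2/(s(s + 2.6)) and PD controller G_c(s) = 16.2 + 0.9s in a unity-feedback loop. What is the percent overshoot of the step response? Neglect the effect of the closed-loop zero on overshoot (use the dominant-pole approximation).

26.8%

Forward path: (16.2 + 0.9s)·2/(s(s+2.6)). The closed-loop characteristic equation is s² + (2.6 + 2·0.9)s + 2·16.2 = 0.
That is s² + 4.4s + 32.4 = 0, so ω_n = 5.692 rad/s and ζ = 4.4/(2·5.692) = 0.3865.
%OS = 100·exp(−πζ/√(1−ζ²)) = 26.8%.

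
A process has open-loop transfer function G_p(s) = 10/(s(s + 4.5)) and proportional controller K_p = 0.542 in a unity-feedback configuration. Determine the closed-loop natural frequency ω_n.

ω_n = 2.33 rad/s

The closed-loop denominator is s(s+4.5) + 0.542·10 = s² + 4.5s + 5.42.
Matching s² + 2ζω_n s + ω_n²: ω_n = √5.42 = 2.328 rad/s and 2ζω_n = 4.5, so ζ = 4.5/(2·2.328) = 0.966.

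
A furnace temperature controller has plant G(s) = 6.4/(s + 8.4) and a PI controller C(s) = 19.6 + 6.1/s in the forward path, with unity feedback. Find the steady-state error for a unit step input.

The open loop C(s)G(s) has a pole at the origin (type 1), so the static position error constant is infinite and e_ss = 1/(1+∞) = 0.

0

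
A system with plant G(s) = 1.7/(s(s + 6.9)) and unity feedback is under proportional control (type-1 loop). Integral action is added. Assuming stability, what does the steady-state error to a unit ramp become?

The integrator raises the loop to type 2, so K_v → ∞ and e_ss to a ramp is zero.

0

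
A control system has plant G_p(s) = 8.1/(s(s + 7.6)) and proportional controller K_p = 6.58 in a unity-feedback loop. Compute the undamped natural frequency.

The closed-loop denominator is s(s+7.6) + 6.58·8.1 = s² + 7.6s + 53.3.
Matching s² + 2ζω_n s + ω_n²: ω_n = √53.3 = 7.301 rad/s and 2ζω_n = 7.6, so ζ = 7.6/(2·7.301) = 0.521.

ω_n = 7.3 rad/s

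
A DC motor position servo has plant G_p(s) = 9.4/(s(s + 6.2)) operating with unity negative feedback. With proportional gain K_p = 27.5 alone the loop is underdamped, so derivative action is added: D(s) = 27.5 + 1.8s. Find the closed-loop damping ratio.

Forward path: (27.5 + 1.8s)·9.4/(s(s+6.2)). The closed-loop characteristic equation is s² + (6.2 + 9.4·1.8)s + 9.4·27.5 = 0.
That is s² + 23.12s + 258.5 = 0, so ω_n = 16.08 rad/s and ζ = 23.12/(2·16.08) = 0.719.

ζ = 0.719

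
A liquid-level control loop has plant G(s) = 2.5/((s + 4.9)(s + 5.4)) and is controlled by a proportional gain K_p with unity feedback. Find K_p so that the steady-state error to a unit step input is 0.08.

For a type-0 loop with proportional control, e_ss = 1/(1 + K_p·G(0)).
G(0) = 0.09448. Require 1/(1 + K_p·0.09448) = 0.08, so 1 + 0.09448·K_p = 12.5.
K_p = (12.5 − 1)/0.09448 = 122.

K_p = 122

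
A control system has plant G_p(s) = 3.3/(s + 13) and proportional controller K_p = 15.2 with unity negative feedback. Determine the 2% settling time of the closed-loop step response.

Closed-loop transfer function: T(s) = K_p·G_p(s)/(1 + K_p·G_p(s)) = 50.16/(s + 13 + 50.16) = 50.16/(s + 63.16).
Time constant τ = 1/63.16 = 0.01583 s, so the 2% settling time is about 4τ = 0.0633 s.

T_s ≈ 0.0633 s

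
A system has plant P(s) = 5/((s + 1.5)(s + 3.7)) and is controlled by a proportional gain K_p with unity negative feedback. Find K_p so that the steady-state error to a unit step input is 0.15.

Steady-state error for a unit step on this type-0 loop is 1/(1 + K_p·P(0)).
P(0) = 0.9009. Require 1/(1 + K_p·0.9009) = 0.15, so 1 + 0.9009·K_p = 6.667.
K_p = (6.667 − 1)/0.9009 = 6.29.

K_p = 6.29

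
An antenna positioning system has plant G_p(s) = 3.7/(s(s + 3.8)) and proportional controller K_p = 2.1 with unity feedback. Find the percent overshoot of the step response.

The closed-loop denominator s² + 3.8s + 7.77 gives ω_n = √7.77 = 2.787 and ζ = 3.8/(2ω_n) = 0.6816.
%OS = 100·exp(−πζ/√(1−ζ²)) = 100·exp(−π·0.6816/√0.5354) = 5.36%.

5.36%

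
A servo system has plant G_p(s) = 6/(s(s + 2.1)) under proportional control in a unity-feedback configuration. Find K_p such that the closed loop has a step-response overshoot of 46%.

K_p = 3.19

From %OS = 100·exp(−πζ/√(1−ζ²)) = 46%, ζ = −ln(0.46)/√(π²+ln²(0.46)) = 0.24.
Characteristic equation s² + 2.1s + 6K_p = 0 gives ζ = 2.1/(2√(6K_p)).
Setting ζ = 0.24: √(6K_p) = 2.1/(2·0.24) = 4.376, so K_p = 19.15/6 = 3.19.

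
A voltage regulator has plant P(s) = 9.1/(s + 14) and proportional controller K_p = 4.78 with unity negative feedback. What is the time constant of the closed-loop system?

Closed-loop transfer function: T(s) = K_p·P(s)/(1 + K_p·P(s)) = 43.5/(s + 14 + 43.5) = 43.5/(s + 57.5).
Time constant τ = 1/57.5 = 0.0174 s.

τ = 0.0174 s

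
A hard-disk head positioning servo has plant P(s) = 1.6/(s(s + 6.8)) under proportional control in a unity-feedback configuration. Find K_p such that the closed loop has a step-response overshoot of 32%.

K_p = 62.1

From %OS = 100·exp(−πζ/√(1−ζ²)) = 32%, ζ = −ln(0.32)/√(π²+ln²(0.32)) = 0.341.
Characteristic equation s² + 6.8s + 1.6K_p = 0 gives ζ = 6.8/(2√(1.6K_p)).
Setting ζ = 0.341: √(1.6K_p) = 6.8/(2·0.341) = 9.972, so K_p = 99.44/1.6 = 62.1.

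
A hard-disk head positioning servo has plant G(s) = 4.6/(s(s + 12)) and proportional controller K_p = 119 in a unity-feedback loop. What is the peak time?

T_p = 0.139 s

The closed-loop denominator s² + 12s + 547.4 gives ω_n = √547.4 = 23.4 and ζ = 12/(2ω_n) = 0.2564.
Damped frequency ω_d = ω_n√(1−ζ²) = 22.61 rad/s, so peak time T_p = π/ω_d = 0.139 s.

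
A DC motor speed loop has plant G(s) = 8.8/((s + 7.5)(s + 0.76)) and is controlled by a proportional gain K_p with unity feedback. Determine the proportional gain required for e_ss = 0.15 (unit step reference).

K_p = 3.67

For a type-0 loop with proportional control, e_ss = 1/(1 + K_p·G(0)).
G(0) = 1.544. Require 1/(1 + K_p·1.544) = 0.15, so 1 + 1.544·K_p = 6.667.
K_p = (6.667 − 1)/1.544 = 3.67.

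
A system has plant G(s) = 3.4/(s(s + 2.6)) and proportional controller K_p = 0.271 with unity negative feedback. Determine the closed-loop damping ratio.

ζ = 1.35

With unity feedback the closed-loop characteristic equation is s² + 2.6s + 0.271·3.4 = s² + 2.6s + 0.9214 = 0.
So ω_n² = 0.9214 ⇒ ω_n = 0.9599 rad/s, and ζ = 2.6/(2ω_n) = 1.35.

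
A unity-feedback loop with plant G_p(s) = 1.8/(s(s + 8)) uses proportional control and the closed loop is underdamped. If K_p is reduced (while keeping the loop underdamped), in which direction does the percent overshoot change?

decrease

ζ = 8/(2√(1.8K_p)) rises as K_p falls; higher damping means less overshoot.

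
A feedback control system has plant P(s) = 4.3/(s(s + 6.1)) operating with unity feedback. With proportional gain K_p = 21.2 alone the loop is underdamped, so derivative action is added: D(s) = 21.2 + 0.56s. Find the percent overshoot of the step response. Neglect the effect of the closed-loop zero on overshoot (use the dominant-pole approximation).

Forward path: (21.2 + 0.56s)·4.3/(s(s+6.1)). The closed-loop characteristic equation is s² + (6.1 + 4.3·0.56)s + 4.3·21.2 = 0.
That is s² + 8.508s + 91.16 = 0, so ω_n = 9.548 rad/s and ζ = 8.508/(2·9.548) = 0.4455.
%OS = 100·exp(−πζ/√(1−ζ²)) = 20.9%.

20.9%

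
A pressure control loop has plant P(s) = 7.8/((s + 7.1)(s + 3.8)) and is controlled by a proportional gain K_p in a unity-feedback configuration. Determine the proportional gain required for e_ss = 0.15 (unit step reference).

For a type-0 loop with proportional control, e_ss = 1/(1 + K_p·P(0)).
P(0) = 0.2891. Require 1/(1 + K_p·0.2891) = 0.15, so 1 + 0.2891·K_p = 6.667.
K_p = (6.667 − 1)/0.2891 = 19.6.

K_p = 19.6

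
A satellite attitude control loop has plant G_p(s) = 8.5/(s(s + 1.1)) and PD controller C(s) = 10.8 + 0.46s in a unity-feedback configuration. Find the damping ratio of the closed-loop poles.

ζ = 0.261

Forward path: (10.8 + 0.46s)·8.5/(s(s+1.1)). The closed-loop characteristic equation is s² + (1.1 + 8.5·0.46)s + 8.5·10.8 = 0.
That is s² + 5.01s + 91.8 = 0, so ω_n = 9.581 rad/s and ζ = 5.01/(2·9.581) = 0.2614.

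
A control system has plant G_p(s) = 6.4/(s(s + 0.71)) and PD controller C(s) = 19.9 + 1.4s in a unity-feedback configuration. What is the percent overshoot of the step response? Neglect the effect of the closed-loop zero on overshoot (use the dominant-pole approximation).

22.5%

Forward path: (19.9 + 1.4s)·6.4/(s(s+0.71)). The closed-loop characteristic equation is s² + (0.71 + 6.4·1.4)s + 6.4·19.9 = 0.
That is s² + 9.67s + 127.4 = 0, so ω_n = 11.29 rad/s and ζ = 9.67/(2·11.29) = 0.4284.
%OS = 100·exp(−πζ/√(1−ζ²)) = 22.5%.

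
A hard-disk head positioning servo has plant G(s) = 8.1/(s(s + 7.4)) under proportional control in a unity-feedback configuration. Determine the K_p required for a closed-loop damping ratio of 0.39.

Closed-loop characteristic equation: s² + 7.4s + K_p·8.1 = 0.
So ω_n = √(8.1K_p) and 2ζω_n = 7.4, giving ζ = 7.4/(2√(8.1K_p)).
Setting ζ = 0.39: √(8.1K_p) = 7.4/(2·0.39) = 9.487, so K_p = 90.01/8.1 = 11.1.

K_p = 11.1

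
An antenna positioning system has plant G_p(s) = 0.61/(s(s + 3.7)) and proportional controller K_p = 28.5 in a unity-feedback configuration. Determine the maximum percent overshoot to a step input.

Closed-loop characteristic equation: s² + 3.7s + 17.38 = 0, so ω_n = 4.17 rad/s and ζ = 3.7/(2·4.17) = 0.4437.
%OS = 100·exp(−πζ/√(1−ζ²)) = 100·exp(−π·0.4437/√0.8031) = 21.1%.

21.1%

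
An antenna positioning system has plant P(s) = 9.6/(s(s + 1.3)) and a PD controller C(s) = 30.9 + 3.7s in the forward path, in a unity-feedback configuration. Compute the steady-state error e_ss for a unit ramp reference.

0.00438

The loop has one pole at the origin (type 1). Velocity error constant K_v = lim_{s→0} s·C(s)P(s) = 30.9·9.6/1.3 = 228.2.
Steady-state error to a unit ramp: e_ss = 1/K_v = 0.00438.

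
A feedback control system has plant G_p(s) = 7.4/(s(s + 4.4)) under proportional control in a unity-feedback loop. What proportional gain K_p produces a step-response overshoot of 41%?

From %OS = 100·exp(−πζ/√(1−ζ²)) = 41%, ζ = −ln(0.41)/√(π²+ln²(0.41)) = 0.273.
Characteristic equation s² + 4.4s + 7.4K_p = 0 gives ζ = 4.4/(2√(7.4K_p)).
Setting ζ = 0.273: √(7.4K_p) = 4.4/(2·0.273) = 8.058, so K_p = 64.93/7.4 = 8.77.

K_p = 8.77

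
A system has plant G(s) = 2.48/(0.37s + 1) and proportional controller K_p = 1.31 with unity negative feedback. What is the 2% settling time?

T_s ≈ 0.348 s

Closed loop: T(s) = K_p·G/(1+K_p·G) = 3.249/(0.37s + 1 + 3.249), with pole at s = −(1 + 3.249)/0.37 = −11.48.
τ = 1/11.48 = 0.08708 s, so 2% settling time ≈ 4τ = 0.348 s.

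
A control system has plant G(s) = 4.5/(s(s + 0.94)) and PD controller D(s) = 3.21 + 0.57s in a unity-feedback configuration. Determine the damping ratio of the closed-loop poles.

Forward path: (3.21 + 0.57s)·4.5/(s(s+0.94)). The closed-loop characteristic equation is s² + (0.94 + 4.5·0.57)s + 4.5·3.21 = 0.
That is s² + 3.505s + 14.45 = 0, so ω_n = 3.801 rad/s and ζ = 3.505/(2·3.801) = 0.4611.

ζ = 0.461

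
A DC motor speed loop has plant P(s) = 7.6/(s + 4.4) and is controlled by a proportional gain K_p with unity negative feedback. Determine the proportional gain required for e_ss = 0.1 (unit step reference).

Steady-state error for a unit step on this type-0 loop is 1/(1 + K_p·P(0)).
P(0) = 1.727. Require 1/(1 + K_p·1.727) = 0.1, so 1 + 1.727·K_p = 10.
K_p = (10 − 1)/1.727 = 5.21.

K_p = 5.21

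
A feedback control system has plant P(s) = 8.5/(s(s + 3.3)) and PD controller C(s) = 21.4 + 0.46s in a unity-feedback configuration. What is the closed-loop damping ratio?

Forward path: (21.4 + 0.46s)·8.5/(s(s+3.3)). The closed-loop characteristic equation is s² + (3.3 + 8.5·0.46)s + 8.5·21.4 = 0.
That is s² + 7.21s + 181.9 = 0, so ω_n = 13.49 rad/s and ζ = 7.21/(2·13.49) = 0.2673.

ζ = 0.267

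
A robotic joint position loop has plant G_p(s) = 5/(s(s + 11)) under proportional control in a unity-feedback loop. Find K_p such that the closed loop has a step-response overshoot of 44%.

K_p = 94.6

From %OS = 100·exp(−πζ/√(1−ζ²)) = 44%, ζ = −ln(0.44)/√(π²+ln²(0.44)) = 0.2528.
Characteristic equation s² + 11s + 5K_p = 0 gives ζ = 11/(2√(5K_p)).
Setting ζ = 0.2528: √(5K_p) = 11/(2·0.2528) = 21.75, so K_p = 473.2/5 = 94.6.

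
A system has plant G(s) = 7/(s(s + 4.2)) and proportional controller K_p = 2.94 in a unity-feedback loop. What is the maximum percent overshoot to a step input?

19.4%

Closed-loop characteristic equation: s² + 4.2s + 20.58 = 0, so ω_n = 4.537 rad/s and ζ = 4.2/(2·4.537) = 0.4629.
%OS = 100·exp(−πζ/√(1−ζ²)) = 100·exp(−π·0.4629/√0.7857) = 19.4%.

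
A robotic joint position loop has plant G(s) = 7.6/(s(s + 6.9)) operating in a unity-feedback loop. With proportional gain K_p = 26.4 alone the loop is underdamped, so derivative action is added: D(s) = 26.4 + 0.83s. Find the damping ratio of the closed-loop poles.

Forward path: (26.4 + 0.83s)·7.6/(s(s+6.9)). The closed-loop characteristic equation is s² + (6.9 + 7.6·0.83)s + 7.6·26.4 = 0.
That is s² + 13.21s + 200.6 = 0, so ω_n = 14.16 rad/s and ζ = 13.21/(2·14.16) = 0.4662.

ζ = 0.466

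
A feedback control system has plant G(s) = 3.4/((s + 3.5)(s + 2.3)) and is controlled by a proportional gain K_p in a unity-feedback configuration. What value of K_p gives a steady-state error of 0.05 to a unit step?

The loop is type 0, so e_ss(step) = 1/(1 + K_pos) with K_pos = K_p·G(0).
G(0) = 0.4224. Require 1/(1 + K_p·0.4224) = 0.05, so 1 + 0.4224·K_p = 20.
K_p = (20 − 1)/0.4224 = 45.

K_p = 45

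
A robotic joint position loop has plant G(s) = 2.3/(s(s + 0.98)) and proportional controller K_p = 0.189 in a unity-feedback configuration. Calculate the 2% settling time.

T_s ≈ 8.16 s

The closed-loop denominator s² + 0.98s + 0.4347 gives ω_n = √0.4347 = 0.6593 and ζ = 0.98/(2ω_n) = 0.7432.
2% settling time T_s ≈ 4/(ζω_n) = 4/0.49 = 8.16 s.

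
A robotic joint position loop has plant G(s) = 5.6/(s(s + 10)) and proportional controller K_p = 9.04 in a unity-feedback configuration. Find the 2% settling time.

The closed-loop denominator s² + 10s + 50.62 gives ω_n = √50.62 = 7.115 and ζ = 10/(2ω_n) = 0.7027.
2% settling time T_s ≈ 4/(ζω_n) = 4/5 = 0.8 s.

T_s ≈ 0.8 s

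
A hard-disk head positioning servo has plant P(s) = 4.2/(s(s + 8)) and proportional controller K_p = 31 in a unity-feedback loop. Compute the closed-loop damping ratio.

ζ = 0.351

1 + K_p·P(s) = 0 gives s² + 8s + 130.2 = 0.
So ω_n² = 130.2 ⇒ ω_n = 11.41 rad/s, and ζ = 8/(2ω_n) = 0.351.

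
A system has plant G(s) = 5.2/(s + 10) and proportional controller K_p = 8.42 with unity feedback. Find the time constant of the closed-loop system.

τ = 0.0186 s

Closed-loop transfer function: T(s) = K_p·G(s)/(1 + K_p·G(s)) = 43.78/(s + 10 + 43.78) = 43.78/(s + 53.78).
Time constant τ = 1/53.78 = 0.0186 s.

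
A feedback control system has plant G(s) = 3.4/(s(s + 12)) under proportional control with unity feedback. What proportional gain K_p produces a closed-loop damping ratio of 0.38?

Closed-loop characteristic equation: s² + 12s + K_p·3.4 = 0.
So ω_n = √(3.4K_p) and 2ζω_n = 12, giving ζ = 12/(2√(3.4K_p)).
Setting ζ = 0.38: √(3.4K_p) = 12/(2·0.38) = 15.79, so K_p = 249.3/3.4 = 73.3.

K_p = 73.3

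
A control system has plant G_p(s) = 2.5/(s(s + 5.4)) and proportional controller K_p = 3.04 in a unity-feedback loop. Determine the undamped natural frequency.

ω_n = 2.76 rad/s

The closed-loop denominator is s(s+5.4) + 3.04·2.5 = s² + 5.4s + 7.6.
So ω_n² = 7.6 ⇒ ω_n = 2.757 rad/s, and ζ = 5.4/(2ω_n) = 0.979.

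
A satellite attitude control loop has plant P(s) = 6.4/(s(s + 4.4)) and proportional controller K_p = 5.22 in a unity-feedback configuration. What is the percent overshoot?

From 1 + K_pP(s) = 0: s² + 4.4s + 33.41 = 0 ⇒ ω_n = 5.78, ζ = 0.3806.
%OS = 100·exp(−πζ/√(1−ζ²)) = 100·exp(−π·0.3806/√0.8551) = 27.4%.

27.4%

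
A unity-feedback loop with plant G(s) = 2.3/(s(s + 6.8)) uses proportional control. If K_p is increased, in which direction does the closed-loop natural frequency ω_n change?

ω_n = √(2.3·K_p), which grows with K_p.

increase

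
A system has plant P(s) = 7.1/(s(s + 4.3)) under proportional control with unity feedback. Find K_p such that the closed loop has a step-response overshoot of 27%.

From %OS = 100·exp(−πζ/√(1−ζ²)) = 27%, ζ = −ln(0.27)/√(π²+ln²(0.27)) = 0.3847.
Characteristic equation s² + 4.3s + 7.1K_p = 0 gives ζ = 4.3/(2√(7.1K_p)).
Setting ζ = 0.3847: √(7.1K_p) = 4.3/(2·0.3847) = 5.589, so K_p = 31.23/7.1 = 4.4.

K_p = 4.4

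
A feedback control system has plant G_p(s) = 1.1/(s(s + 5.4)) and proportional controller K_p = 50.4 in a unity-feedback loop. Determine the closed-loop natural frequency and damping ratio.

ω_n = 7.45 rad/s, ζ = 0.363

With unity feedback the closed-loop characteristic equation is s² + 5.4s + 50.4·1.1 = s² + 5.4s + 55.44 = 0.
Matching s² + 2ζω_n s + ω_n²: ω_n = √55.44 = 7.446 rad/s and 2ζω_n = 5.4, so ζ = 5.4/(2·7.446) = 0.363.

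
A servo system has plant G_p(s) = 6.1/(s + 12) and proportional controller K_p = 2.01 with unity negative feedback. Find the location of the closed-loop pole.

s = -24.26

Closed-loop transfer function: T(s) = K_p·G_p(s)/(1 + K_p·G_p(s)) = 12.26/(s + 12 + 12.26) = 12.26/(s + 24.26).
The closed-loop pole is at s = −24.26.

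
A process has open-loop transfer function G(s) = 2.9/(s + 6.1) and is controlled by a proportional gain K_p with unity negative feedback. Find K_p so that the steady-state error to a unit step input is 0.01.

For a type-0 loop with proportional control, e_ss = 1/(1 + K_p·G(0)).
G(0) = 0.4754. Require 1/(1 + K_p·0.4754) = 0.01, so 1 + 0.4754·K_p = 100.
K_p = (100 − 1)/0.4754 = 208.

K_p = 208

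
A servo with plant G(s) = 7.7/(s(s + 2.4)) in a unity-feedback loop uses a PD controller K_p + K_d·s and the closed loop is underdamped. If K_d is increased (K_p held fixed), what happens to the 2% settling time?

Characteristic equation s² + (2.4 + 7.7K_d)s + 7.7K_p = 0: raising K_d increases ζω_n = (2.4+7.7K_d)/2 while the loop stays underdamped, so T_s ≈ 4/(ζω_n) decreases.

decrease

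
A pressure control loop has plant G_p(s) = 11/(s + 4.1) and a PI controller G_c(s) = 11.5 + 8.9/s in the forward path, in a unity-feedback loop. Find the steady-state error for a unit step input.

The open loop G_c(s)G_p(s) has a pole at the origin (type 1), so the static position error constant is infinite and e_ss = 1/(1+∞) = 0.

0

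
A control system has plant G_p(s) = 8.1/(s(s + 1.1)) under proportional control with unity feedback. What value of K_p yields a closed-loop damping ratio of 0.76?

Closed-loop characteristic equation: s² + 1.1s + K_p·8.1 = 0.
So ω_n = √(8.1K_p) and 2ζω_n = 1.1, giving ζ = 1.1/(2√(8.1K_p)).
Setting ζ = 0.76: √(8.1K_p) = 1.1/(2·0.76) = 0.7237, so K_p = 0.5237/8.1 = 0.0647.

K_p = 0.0647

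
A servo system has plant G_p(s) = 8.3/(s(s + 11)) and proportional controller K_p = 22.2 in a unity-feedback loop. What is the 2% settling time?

T_s ≈ 0.727 s

The closed-loop denominator s² + 11s + 184.3 gives ω_n = √184.3 = 13.57 and ζ = 11/(2ω_n) = 0.4052.
2% settling time T_s ≈ 4/(ζω_n) = 4/5.5 = 0.727 s.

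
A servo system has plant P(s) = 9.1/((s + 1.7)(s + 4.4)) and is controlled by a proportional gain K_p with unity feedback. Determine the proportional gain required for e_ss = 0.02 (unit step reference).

Steady-state error for a unit step on this type-0 loop is 1/(1 + K_p·P(0)).
P(0) = 1.217. Require 1/(1 + K_p·1.217) = 0.02, so 1 + 1.217·K_p = 50.
K_p = (50 − 1)/1.217 = 40.3.

K_p = 40.3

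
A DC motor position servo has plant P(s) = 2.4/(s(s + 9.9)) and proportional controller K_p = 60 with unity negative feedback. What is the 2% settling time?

T_s ≈ 0.808 s

Closed-loop characteristic equation: s² + 9.9s + 144 = 0, so ω_n = 12 rad/s and ζ = 9.9/(2·12) = 0.4125.
2% settling time T_s ≈ 4/(ζω_n) = 4/4.95 = 0.808 s.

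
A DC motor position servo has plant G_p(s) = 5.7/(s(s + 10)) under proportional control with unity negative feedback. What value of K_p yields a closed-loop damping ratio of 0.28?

Closed-loop characteristic equation: s² + 10s + K_p·5.7 = 0.
So ω_n = √(5.7K_p) and 2ζω_n = 10, giving ζ = 10/(2√(5.7K_p)).
Setting ζ = 0.28: √(5.7K_p) = 10/(2·0.28) = 17.86, so K_p = 318.9/5.7 = 55.9.

K_p = 55.9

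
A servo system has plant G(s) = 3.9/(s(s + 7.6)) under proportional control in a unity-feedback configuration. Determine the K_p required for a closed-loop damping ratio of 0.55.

Closed-loop characteristic equation: s² + 7.6s + K_p·3.9 = 0.
So ω_n = √(3.9K_p) and 2ζω_n = 7.6, giving ζ = 7.6/(2√(3.9K_p)).
Setting ζ = 0.55: √(3.9K_p) = 7.6/(2·0.55) = 6.909, so K_p = 47.74/3.9 = 12.2.

K_p = 12.2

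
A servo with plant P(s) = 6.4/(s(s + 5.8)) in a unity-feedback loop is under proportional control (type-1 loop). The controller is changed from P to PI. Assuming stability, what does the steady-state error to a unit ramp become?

0

The integrator raises the loop to type 2, so K_v → ∞ and e_ss to a ramp is zero.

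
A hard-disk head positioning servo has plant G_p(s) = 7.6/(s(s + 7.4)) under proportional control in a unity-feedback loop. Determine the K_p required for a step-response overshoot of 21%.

From %OS = 100·exp(−πζ/√(1−ζ²)) = 21%, ζ = −ln(0.21)/√(π²+ln²(0.21)) = 0.4449.
Characteristic equation s² + 7.4s + 7.6K_p = 0 gives ζ = 7.4/(2√(7.6K_p)).
Setting ζ = 0.4449: √(7.6K_p) = 7.4/(2·0.4449) = 8.317, so K_p = 69.16/7.6 = 9.1.

K_p = 9.1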